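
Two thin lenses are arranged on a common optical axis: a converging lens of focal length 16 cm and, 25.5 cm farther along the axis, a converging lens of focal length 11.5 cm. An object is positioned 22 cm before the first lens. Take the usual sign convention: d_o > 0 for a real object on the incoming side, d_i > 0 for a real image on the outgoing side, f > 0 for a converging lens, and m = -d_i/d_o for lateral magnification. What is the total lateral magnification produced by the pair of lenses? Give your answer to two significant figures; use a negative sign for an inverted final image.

-0.69

Applying the thin-lens equation to the first lens, 1/16 = 1/22 + 1/d_i1, which gives d_i1 = 58.667 cm.
Its lateral magnification is m_1 = -d_i1/d_o1 = -(58.667)/22 = -2.6667.
This image would form 58.667 cm past lens 1, i.e. 33.167 cm beyond lens 2, so it is a virtual object for lens 2: d_o2 = 25.5 - 58.667 = -33.167 cm.
Applying the thin-lens equation again with f_2 = 11.5 cm and d_o2 = -33.167 cm gives d_i2 = 8.539 cm.
m_2 = -(8.539)/(-33.167) = 0.2575.
The system's lateral magnification is m_1 m_2 = (-2.6667)(0.2575) = -0.6866.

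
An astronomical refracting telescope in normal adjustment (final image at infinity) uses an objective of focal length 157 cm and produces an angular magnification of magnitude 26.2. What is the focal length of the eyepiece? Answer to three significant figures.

5.99 cm

|M| = f_obj/f_eye, so f_eye = f_obj/|M| = 157/26.2 = 5.992 cm.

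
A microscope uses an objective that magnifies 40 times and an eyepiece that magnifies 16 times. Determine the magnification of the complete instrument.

640

The overall magnification of a compound microscope is the product of the objective and eyepiece magnifications:
M = M_obj x M_eye = 40 x 16 = 640.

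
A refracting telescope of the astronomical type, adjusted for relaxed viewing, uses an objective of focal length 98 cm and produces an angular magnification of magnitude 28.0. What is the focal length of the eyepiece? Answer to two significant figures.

3.5 cm

|M| = f_obj/f_eye, so f_eye = f_obj/|M| = 98/28.0 = 3.500 cm.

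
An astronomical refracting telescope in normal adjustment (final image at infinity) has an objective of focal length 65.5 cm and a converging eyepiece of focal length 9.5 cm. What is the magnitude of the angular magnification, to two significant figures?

6.9

|M| = f_obj/|f_eye| = 65.5/9.5 = 6.895.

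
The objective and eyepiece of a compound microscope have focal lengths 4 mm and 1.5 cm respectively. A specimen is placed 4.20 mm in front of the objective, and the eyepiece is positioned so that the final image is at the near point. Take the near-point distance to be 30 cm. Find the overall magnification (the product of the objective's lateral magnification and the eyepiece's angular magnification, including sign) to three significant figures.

Convert to cm: f_obj = 4 mm = 0.4 cm; d_o = 4.20 mm = 0.42 cm.
Objective: 1/d_i = 1/f_obj - 1/d_o = 1/0.4 - 1/0.42 = 0.11905 cm^-1, so d_i = 8.400 cm.
m_obj = -d_i/d_o = -8.400/0.42 = -20.000.
Eyepiece angular magnification (image at near point): M_eye = 1 + D/f_e = 1 + 30/1.5 = 21.000.
Overall M = m_obj x M_eye = (-20.000)(21.000) = -420.00.

-420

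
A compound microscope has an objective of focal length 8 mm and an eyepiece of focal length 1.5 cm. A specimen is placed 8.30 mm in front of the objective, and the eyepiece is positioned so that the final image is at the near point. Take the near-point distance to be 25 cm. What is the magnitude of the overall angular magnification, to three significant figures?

471

Convert to cm: f_obj = 8 mm = 0.8 cm; d_o = 8.30 mm = 0.83 cm.
Objective: 1/d_i = 1/f_obj - 1/d_o = 1/0.8 - 1/0.83 = 0.04518 cm^-1, so d_i = 22.133 cm.
m_obj = -d_i/d_o = -22.133/0.83 = -26.667.
Eyepiece angular magnification (image at near point): M_eye = 1 + D/f_e = 1 + 25/1.5 = 17.667.
Overall M = m_obj x M_eye = (-26.667)(17.667) = -471.11.
|M| = 471.11.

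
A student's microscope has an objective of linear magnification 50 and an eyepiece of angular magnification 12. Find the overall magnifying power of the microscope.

The overall magnification of a compound microscope is the product of the objective and eyepiece magnifications:
M = M_obj x M_eye = 50 x 12 = 600.

600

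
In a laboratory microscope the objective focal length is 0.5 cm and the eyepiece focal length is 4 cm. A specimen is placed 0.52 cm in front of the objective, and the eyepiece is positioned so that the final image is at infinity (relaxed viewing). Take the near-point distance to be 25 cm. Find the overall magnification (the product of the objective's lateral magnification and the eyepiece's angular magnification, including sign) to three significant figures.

-156

Objective: 1/d_i = 1/f_obj - 1/d_o = 1/0.5 - 1/0.52 = 0.07692 cm^-1, so d_i = 13.000 cm.
m_obj = -d_i/d_o = -13.000/0.52 = -25.000.
Eyepiece angular magnification (image at infinity): M_eye = D/f_e = 25/4 = 6.250.
Overall M = m_obj x M_eye = (-25.000)(6.250) = -156.25.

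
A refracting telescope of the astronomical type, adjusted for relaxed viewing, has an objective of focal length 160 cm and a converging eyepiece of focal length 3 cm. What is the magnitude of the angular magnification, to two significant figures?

53

|M| = f_obj/|f_eye| = 160/3 = 53.333.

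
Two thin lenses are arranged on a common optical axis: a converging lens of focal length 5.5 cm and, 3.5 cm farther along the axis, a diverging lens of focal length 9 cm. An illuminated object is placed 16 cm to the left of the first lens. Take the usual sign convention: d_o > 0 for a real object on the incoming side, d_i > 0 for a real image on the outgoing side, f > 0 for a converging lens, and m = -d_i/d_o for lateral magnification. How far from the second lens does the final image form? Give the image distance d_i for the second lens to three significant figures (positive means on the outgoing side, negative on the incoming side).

First lens: d_i1 = 1/(1/5.5 - 1/16) = 8.381 cm.
Since 8.381 cm > 3.5 cm, the first image lies past the second lens and serves as a virtual object: d_o2 = L - d_i1 = -4.881 cm.
Second lens: d_i2 = 1/(1/(-9) - 1/(-4.881)) = 10.665 cm.

10.7 cm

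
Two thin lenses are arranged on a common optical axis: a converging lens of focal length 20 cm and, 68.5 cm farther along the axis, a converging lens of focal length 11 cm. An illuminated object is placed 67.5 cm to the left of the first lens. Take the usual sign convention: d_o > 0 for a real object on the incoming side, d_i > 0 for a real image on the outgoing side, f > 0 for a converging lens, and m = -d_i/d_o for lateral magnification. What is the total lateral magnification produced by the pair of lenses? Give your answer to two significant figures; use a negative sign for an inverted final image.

0.16

Applying the thin-lens equation to the first lens, 1/20 = 1/67.5 + 1/d_i1, which gives d_i1 = 28.421 cm.
Its lateral magnification is m_1 = -d_i1/d_o1 = -(28.421)/67.5 = -0.4211.
Object distance for lens 2: d_o2 = 68.5 - 28.421 = 40.079 cm.
Applying the thin-lens equation again with f_2 = 11 cm and d_o2 = 40.079 cm gives d_i2 = 15.161 cm.
m_2 = -(15.161)/(40.079) = -0.3783.
Overall magnification: m = m_1 m_2 = 0.1593.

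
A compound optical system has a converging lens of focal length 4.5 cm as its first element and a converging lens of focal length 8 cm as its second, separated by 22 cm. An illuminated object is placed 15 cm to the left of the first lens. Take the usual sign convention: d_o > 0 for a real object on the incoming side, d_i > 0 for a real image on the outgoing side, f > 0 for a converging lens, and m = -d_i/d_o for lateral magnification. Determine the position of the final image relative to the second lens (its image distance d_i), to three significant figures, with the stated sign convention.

Lens 1: 1/d_i1 = 1/f_1 - 1/d_o1 = 1/4.5 - 1/15 = 0.15556 cm^-1, so d_i1 = 6.429 cm.
The intermediate image is 6.429 cm to the right of lens 1, so d_o2 = L - d_i1 = 22 - 6.429 = 15.571 cm.
Lens 2: 1/d_i2 = 1/f_2 - 1/d_o2 = 1/8 - 1/(15.571) = 0.06078 cm^-1, so d_i2 = 16.453 cm.

16.5 cm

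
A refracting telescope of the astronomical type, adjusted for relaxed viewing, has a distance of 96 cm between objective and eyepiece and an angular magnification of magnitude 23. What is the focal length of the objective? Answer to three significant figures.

In normal adjustment the tube length equals f_obj + f_eye and |M| = f_obj/f_eye.
So f_obj = 23 f_eye and 23 f_eye + f_eye = 96 cm, giving f_eye = 96/24 = 4.000 cm and f_obj = 92.000 cm.

92.0 cm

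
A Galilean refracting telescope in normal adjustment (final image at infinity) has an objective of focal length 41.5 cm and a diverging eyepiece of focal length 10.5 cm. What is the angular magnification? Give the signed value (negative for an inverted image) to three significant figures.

3.95

M = -f_obj/f_eye = -41.5/(-10.5) = 3.952.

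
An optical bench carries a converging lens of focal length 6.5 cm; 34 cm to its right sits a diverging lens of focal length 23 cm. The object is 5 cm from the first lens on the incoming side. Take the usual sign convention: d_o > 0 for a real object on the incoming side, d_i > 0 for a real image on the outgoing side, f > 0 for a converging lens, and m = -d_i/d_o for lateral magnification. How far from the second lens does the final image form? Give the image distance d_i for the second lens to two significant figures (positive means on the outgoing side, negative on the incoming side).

-16 cm

Lens 1: 1/d_i1 = 1/f_1 - 1/d_o1 = 1/6.5 - 1/5 = -0.04615 cm^-1, so d_i1 = -21.667 cm.
With d_i1 < 0 the first image is virtual and lies on the object side; the object distance for lens 2 is d_o2 = 34 - (-21.667) = 55.667 cm.
Lens 2: 1/d_i2 = 1/f_2 - 1/d_o2 = 1/(-23) - 1/(55.667) = -0.06144 cm^-1, so d_i2 = -16.275 cm.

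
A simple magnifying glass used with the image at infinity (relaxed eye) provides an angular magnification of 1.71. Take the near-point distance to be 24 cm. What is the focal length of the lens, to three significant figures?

For the image at infinity, M = D/f.
f = D/M = 24/1.71 = 14.035 cm.

14.0 cm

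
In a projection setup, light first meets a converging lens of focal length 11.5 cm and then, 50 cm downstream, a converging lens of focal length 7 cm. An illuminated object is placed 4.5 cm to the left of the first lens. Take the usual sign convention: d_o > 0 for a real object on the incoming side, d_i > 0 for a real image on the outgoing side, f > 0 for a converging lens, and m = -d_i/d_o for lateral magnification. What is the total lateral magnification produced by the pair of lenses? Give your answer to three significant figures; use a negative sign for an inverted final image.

Lens 1: 1/d_i1 = 1/f_1 - 1/d_o1 = 1/11.5 - 1/4.5 = -0.13527 cm^-1, so d_i1 = -7.393 cm.
m_1 = -(-7.393)/4.5 = 1.6429.
The intermediate image is virtual, 7.393 cm to the left of lens 1, so d_o2 = L - d_i1 = 50 - (-7.393) = 57.393 cm.
Lens 2: 1/d_i2 = 1/f_2 - 1/d_o2 = 1/7 - 1/(57.393) = 0.12543 cm^-1, so d_i2 = 7.972 cm.
m_2 = -(7.972)/(57.393) = -0.1389.
Overall magnification: m = m_1 m_2 = -0.2282.

-0.228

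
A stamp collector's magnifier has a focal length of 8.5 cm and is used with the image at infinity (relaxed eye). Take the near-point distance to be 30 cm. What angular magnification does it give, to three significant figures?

M = D/f = 30/8.5 = 3.529.

3.53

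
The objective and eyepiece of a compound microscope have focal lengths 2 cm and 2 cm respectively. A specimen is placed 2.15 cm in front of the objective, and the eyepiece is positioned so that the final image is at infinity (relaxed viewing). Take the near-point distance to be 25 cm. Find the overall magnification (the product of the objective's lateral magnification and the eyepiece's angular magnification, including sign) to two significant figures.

Objective: 1/d_i = 1/f_obj - 1/d_o = 1/2 - 1/2.15 = 0.03488 cm^-1, so d_i = 28.667 cm.
m_obj = -d_i/d_o = -28.667/2.15 = -13.333.
Eyepiece angular magnification (image at infinity): M_eye = D/f_e = 25/2 = 12.500.
Overall M = m_obj x M_eye = (-13.333)(12.500) = -166.67.

-170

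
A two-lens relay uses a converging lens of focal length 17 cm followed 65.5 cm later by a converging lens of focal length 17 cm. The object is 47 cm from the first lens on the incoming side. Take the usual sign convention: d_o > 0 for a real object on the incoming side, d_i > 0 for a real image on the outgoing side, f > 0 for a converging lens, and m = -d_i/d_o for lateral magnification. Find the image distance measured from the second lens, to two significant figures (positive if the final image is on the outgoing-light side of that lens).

Lens 1: 1/d_i1 = 1/f_1 - 1/d_o1 = 1/17 - 1/47 = 0.03755 cm^-1, so d_i1 = 26.633 cm.
That image sits 38.867 cm in front of the second lens, so d_o2 = 38.867 cm.
Lens 2: 1/d_i2 = 1/f_2 - 1/d_o2 = 1/17 - 1/(38.867) = 0.03309 cm^-1, so d_i2 = 30.216 cm.

30 cm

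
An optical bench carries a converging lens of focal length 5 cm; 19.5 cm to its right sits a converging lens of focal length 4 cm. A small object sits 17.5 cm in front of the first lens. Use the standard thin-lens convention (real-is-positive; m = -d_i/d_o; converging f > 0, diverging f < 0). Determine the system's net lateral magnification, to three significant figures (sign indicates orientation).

Applying the thin-lens equation to the first lens, 1/5 = 1/17.5 + 1/d_i1, which gives d_i1 = 7.000 cm.
Its lateral magnification is m_1 = -d_i1/d_o1 = -(7.000)/17.5 = -0.4000.
Object distance for lens 2: d_o2 = 19.5 - 7.000 = 12.500 cm.
Applying the thin-lens equation again with f_2 = 4 cm and d_o2 = 12.500 cm gives d_i2 = 5.882 cm.
m_2 = -(5.882)/(12.500) = -0.4706.
Total m = m_1 x m_2 = (-0.4000)(-0.4706) = 0.1882.

0.188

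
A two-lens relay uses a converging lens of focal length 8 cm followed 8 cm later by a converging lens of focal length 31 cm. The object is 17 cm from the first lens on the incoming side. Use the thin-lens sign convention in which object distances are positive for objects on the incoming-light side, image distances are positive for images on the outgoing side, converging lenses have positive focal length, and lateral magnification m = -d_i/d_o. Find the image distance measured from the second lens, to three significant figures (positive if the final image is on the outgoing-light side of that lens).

Lens 1: 1/d_i1 = 1/f_1 - 1/d_o1 = 1/8 - 1/17 = 0.06618 cm^-1, so d_i1 = 15.111 cm.
This image would form 15.111 cm past lens 1, i.e. 7.111 cm beyond lens 2, so it is a virtual object for lens 2: d_o2 = 8 - 15.111 = -7.111 cm.
Lens 2: 1/d_i2 = 1/f_2 - 1/d_o2 = 1/31 - 1/(-7.111) = 0.17288 cm^-1, so d_i2 = 5.784 cm.

5.78 cm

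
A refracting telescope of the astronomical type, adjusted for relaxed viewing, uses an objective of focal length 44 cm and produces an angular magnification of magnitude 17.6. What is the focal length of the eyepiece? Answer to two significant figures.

|M| = f_obj/f_eye, so f_eye = f_obj/|M| = 44/17.6 = 2.500 cm.

2.5 cm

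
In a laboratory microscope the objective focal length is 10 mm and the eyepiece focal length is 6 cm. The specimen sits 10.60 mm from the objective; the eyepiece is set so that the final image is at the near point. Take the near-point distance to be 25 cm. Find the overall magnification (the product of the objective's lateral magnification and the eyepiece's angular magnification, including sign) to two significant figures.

-86

Convert to cm: f_obj = 10 mm = 1 cm; d_o = 10.60 mm = 1.06 cm.
Objective: 1/d_i = 1/f_obj - 1/d_o = 1/1 - 1/1.06 = 0.05660 cm^-1, so d_i = 17.667 cm.
m_obj = -d_i/d_o = -17.667/1.06 = -16.667.
Eyepiece angular magnification (image at near point): M_eye = 1 + D/f_e = 1 + 25/6 = 5.167.
Overall M = m_obj x M_eye = (-16.667)(5.167) = -86.11.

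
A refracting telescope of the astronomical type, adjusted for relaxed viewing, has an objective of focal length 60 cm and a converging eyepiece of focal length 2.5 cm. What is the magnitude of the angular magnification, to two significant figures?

|M| = f_obj/|f_eye| = 60/2.5 = 24.000.

24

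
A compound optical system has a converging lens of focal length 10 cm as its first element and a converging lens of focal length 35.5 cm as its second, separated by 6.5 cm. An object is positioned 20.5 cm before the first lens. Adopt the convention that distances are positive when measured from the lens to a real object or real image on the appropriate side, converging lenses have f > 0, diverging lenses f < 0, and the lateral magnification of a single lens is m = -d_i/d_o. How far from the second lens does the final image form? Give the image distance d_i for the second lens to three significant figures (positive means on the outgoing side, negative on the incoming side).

First lens: d_i1 = 1/(1/10 - 1/20.5) = 19.524 cm.
This image would form 19.524 cm past lens 1, i.e. 13.024 cm beyond lens 2, so it is a virtual object for lens 2: d_o2 = 6.5 - 19.524 = -13.024 cm.
Second lens: d_i2 = 1/(1/35.5 - 1/(-13.024)) = 9.528 cm.

9.53 cm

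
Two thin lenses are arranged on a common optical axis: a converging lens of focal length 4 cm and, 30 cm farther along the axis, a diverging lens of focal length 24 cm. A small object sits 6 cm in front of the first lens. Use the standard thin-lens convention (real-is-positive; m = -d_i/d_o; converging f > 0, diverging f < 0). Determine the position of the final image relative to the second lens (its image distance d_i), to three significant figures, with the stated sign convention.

-10.3 cm

Applying the thin-lens equation to the first lens, 1/4 = 1/6 + 1/d_i1, which gives d_i1 = 12.000 cm.
That image sits 18.000 cm in front of the second lens, so d_o2 = 18.000 cm.
Applying the thin-lens equation again with f_2 = -24 cm and d_o2 = 18.000 cm gives d_i2 = -10.286 cm.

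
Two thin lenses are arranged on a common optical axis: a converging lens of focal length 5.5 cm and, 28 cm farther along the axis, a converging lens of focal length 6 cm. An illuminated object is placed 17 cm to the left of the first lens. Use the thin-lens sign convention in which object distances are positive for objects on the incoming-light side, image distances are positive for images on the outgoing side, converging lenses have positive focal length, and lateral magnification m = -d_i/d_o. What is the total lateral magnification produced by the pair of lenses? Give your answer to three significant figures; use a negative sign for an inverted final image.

0.207

Applying the thin-lens equation to the first lens, 1/5.5 = 1/17 + 1/d_i1, which gives d_i1 = 8.130 cm.
Its lateral magnification is m_1 = -d_i1/d_o1 = -(8.130)/17 = -0.4783.
Object distance for lens 2: d_o2 = 28 - 8.130 = 19.870 cm.
Applying the thin-lens equation again with f_2 = 6 cm and d_o2 = 19.870 cm gives d_i2 = 8.596 cm.
m_2 = -(8.596)/(19.870) = -0.4326.
Overall magnification: m = m_1 m_2 = 0.2069.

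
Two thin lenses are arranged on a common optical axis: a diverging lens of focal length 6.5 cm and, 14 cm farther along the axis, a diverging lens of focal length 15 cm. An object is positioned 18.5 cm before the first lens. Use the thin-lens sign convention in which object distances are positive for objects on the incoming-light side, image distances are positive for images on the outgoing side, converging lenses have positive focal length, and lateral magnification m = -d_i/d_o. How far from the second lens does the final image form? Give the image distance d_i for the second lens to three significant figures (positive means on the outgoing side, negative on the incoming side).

-8.35 cm

First lens: d_i1 = 1/(1/(-6.5) - 1/18.5) = -4.810 cm.
The intermediate image is virtual, 4.810 cm to the left of lens 1, so d_o2 = L - d_i1 = 14 - (-4.810) = 18.810 cm.
Second lens: d_i2 = 1/(1/(-15) - 1/(18.810)) = -8.345 cm.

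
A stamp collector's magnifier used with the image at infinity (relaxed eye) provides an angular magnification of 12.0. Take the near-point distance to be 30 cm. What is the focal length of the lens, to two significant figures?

For the image at infinity, M = D/f.
f = D/M = 30/12.0 = 2.500 cm.

2.5 cm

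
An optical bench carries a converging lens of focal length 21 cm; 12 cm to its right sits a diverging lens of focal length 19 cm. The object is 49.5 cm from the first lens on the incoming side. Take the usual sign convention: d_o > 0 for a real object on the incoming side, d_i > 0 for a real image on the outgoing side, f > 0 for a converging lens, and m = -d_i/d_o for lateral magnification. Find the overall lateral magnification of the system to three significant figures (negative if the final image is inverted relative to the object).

Applying the thin-lens equation to the first lens, 1/21 = 1/49.5 + 1/d_i1, which gives d_i1 = 36.474 cm.
Its lateral magnification is m_1 = -d_i1/d_o1 = -(36.474)/49.5 = -0.7368.
Since 36.474 cm > 12 cm, the first image lies past the second lens and serves as a virtual object: d_o2 = L - d_i1 = -24.474 cm.
Applying the thin-lens equation again with f_2 = -19 cm and d_o2 = -24.474 cm gives d_i2 = -84.952 cm.
m_2 = -(-84.952)/(-24.474) = -3.4712.
Total m = m_1 x m_2 = (-0.7368)(-3.4712) = 2.5577.

2.56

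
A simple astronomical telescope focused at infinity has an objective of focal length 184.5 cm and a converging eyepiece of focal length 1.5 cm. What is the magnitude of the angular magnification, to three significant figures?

|M| = f_obj/|f_eye| = 184.5/1.5 = 123.000.

123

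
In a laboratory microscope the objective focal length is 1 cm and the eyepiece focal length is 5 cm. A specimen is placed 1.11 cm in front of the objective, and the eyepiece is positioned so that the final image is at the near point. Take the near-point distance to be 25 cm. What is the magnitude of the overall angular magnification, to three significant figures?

Objective: 1/d_i = 1/f_obj - 1/d_o = 1/1 - 1/1.11 = 0.09910 cm^-1, so d_i = 10.091 cm.
m_obj = -d_i/d_o = -10.091/1.11 = -9.091.
Eyepiece angular magnification (image at near point): M_eye = 1 + D/f_e = 1 + 25/5 = 6.000.
Overall M = m_obj x M_eye = (-9.091)(6.000) = -54.55.
|M| = 54.55.

54.5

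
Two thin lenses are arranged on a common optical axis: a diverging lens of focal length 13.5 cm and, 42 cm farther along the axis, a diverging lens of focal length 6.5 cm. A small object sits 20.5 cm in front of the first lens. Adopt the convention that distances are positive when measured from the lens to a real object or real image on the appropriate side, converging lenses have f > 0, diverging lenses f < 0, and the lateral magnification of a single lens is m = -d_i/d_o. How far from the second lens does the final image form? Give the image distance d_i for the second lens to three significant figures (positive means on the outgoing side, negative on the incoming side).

-5.75 cm

First lens: d_i1 = 1/(1/(-13.5) - 1/20.5) = -8.140 cm.
The intermediate image is virtual, 8.140 cm to the left of lens 1, so d_o2 = L - d_i1 = 42 - (-8.140) = 50.140 cm.
Second lens: d_i2 = 1/(1/(-6.5) - 1/(50.140)) = -5.754 cm.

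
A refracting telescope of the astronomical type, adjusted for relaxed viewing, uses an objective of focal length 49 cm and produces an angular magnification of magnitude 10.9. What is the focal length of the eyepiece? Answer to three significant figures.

|M| = f_obj/f_eye, so f_eye = f_obj/|M| = 49/10.9 = 4.495 cm.

4.50 cm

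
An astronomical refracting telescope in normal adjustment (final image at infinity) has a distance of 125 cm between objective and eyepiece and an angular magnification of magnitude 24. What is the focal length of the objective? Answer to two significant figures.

120 cm

In normal adjustment the tube length equals f_obj + f_eye and |M| = f_obj/f_eye.
So f_obj = 24 f_eye and 24 f_eye + f_eye = 125 cm, giving f_eye = 125/25 = 5.000 cm and f_obj = 120.000 cm.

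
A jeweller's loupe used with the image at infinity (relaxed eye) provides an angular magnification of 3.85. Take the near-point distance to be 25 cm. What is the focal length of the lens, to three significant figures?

6.49 cm

For the image at infinity, M = D/f.
f = D/M = 25/3.85 = 6.494 cm.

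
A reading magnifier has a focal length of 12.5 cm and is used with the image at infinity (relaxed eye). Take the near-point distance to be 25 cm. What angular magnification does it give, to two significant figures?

2.0

M = D/f = 25/12.5 = 2.000.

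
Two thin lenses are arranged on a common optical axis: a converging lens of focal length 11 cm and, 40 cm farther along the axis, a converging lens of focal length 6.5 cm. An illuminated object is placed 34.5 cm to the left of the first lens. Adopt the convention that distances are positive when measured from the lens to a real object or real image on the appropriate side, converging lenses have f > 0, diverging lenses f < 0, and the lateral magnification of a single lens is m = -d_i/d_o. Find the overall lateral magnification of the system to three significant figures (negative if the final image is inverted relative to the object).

First lens: d_i1 = 1/(1/11 - 1/34.5) = 16.149 cm.
m_1 = -(16.149)/34.5 = -0.4681.
The intermediate image is 16.149 cm to the right of lens 1, so d_o2 = L - d_i1 = 40 - 16.149 = 23.851 cm.
Second lens: d_i2 = 1/(1/6.5 - 1/(23.851)) = 8.935 cm.
m_2 = -(8.935)/(23.851) = -0.3746.
Overall magnification: m = m_1 m_2 = 0.1754.

0.175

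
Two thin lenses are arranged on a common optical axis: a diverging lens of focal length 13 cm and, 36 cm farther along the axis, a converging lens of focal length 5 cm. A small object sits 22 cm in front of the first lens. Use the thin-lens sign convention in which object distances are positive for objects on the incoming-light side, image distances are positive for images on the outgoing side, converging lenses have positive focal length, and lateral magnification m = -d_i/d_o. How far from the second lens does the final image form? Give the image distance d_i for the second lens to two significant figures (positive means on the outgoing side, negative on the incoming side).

5.6 cm

Applying the thin-lens equation to the first lens, 1/(-13) = 1/22 + 1/d_i1, which gives d_i1 = -8.171 cm.
The intermediate image is virtual, 8.171 cm to the left of lens 1, so d_o2 = L - d_i1 = 36 - (-8.171) = 44.171 cm.
Applying the thin-lens equation again with f_2 = 5 cm and d_o2 = 44.171 cm gives d_i2 = 5.638 cm.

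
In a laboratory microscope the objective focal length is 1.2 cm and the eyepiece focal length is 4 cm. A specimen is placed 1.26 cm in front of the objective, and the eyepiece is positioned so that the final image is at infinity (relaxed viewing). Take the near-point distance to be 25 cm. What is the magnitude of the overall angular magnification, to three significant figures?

125

Objective: 1/d_i = 1/f_obj - 1/d_o = 1/1.2 - 1/1.26 = 0.03968 cm^-1, so d_i = 25.200 cm.
m_obj = -d_i/d_o = -25.200/1.26 = -20.000.
Eyepiece angular magnification (image at infinity): M_eye = D/f_e = 25/4 = 6.250.
Overall M = m_obj x M_eye = (-20.000)(6.250) = -125.00.
|M| = 125.00.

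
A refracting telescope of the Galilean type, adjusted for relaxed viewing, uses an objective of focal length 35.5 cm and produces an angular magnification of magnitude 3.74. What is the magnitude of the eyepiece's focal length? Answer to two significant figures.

|M| = f_obj/|f_eye|, so |f_eye| = f_obj/|M| = 35.5/3.74 = 9.492 cm.
(The eyepiece is diverging, so its signed focal length is -9.492 cm.)

9.5 cm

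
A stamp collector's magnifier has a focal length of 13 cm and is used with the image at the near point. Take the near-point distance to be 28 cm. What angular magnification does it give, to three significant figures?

M = 1 + D/f = 1 + 28/13 = 3.154.

3.15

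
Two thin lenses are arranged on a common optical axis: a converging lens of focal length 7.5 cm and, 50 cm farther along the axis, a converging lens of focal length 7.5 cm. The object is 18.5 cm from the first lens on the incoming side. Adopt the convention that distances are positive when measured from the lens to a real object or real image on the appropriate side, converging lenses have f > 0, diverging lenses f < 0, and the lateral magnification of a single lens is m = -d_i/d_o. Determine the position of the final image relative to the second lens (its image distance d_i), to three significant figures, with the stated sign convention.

9.38 cm

Lens 1: 1/d_i1 = 1/f_1 - 1/d_o1 = 1/7.5 - 1/18.5 = 0.07928 cm^-1, so d_i1 = 12.614 cm.
Object distance for lens 2: d_o2 = 50 - 12.614 = 37.386 cm.
Lens 2: 1/d_i2 = 1/f_2 - 1/d_o2 = 1/7.5 - 1/(37.386) = 0.10659 cm^-1, so d_i2 = 9.382 cm.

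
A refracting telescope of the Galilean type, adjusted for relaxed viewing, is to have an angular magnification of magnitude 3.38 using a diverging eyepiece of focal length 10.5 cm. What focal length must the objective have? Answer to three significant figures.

35.5 cm

|M| = f_obj/|f_eye|, so f_obj = |M| x |f_eye| = 3.38 x 10.5 = 35.490 cm.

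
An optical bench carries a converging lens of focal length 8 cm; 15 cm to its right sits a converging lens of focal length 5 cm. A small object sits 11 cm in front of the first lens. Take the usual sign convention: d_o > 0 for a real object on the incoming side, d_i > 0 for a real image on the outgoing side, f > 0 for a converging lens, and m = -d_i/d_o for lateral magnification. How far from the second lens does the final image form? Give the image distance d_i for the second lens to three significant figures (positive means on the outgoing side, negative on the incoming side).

3.71 cm

Applying the thin-lens equation to the first lens, 1/8 = 1/11 + 1/d_i1, which gives d_i1 = 29.333 cm.
This image would form 29.333 cm past lens 1, i.e. 14.333 cm beyond lens 2, so it is a virtual object for lens 2: d_o2 = 15 - 29.333 = -14.333 cm.
Applying the thin-lens equation again with f_2 = 5 cm and d_o2 = -14.333 cm gives d_i2 = 3.707 cm.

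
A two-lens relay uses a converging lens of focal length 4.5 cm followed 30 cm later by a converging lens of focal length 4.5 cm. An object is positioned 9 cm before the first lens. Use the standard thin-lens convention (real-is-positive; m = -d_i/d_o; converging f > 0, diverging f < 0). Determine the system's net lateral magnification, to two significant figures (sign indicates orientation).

First lens: d_i1 = 1/(1/4.5 - 1/9) = 9.000 cm.
m_1 = -(9.000)/9 = -1.0000.
That image sits 21.000 cm in front of the second lens, so d_o2 = 21.000 cm.
Second lens: d_i2 = 1/(1/4.5 - 1/(21.000)) = 5.727 cm.
m_2 = -(5.727)/(21.000) = -0.2727.
The system's lateral magnification is m_1 m_2 = (-1.0000)(-0.2727) = 0.2727.

0.27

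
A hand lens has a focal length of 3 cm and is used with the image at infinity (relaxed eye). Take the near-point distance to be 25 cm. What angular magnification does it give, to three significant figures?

M = D/f = 25/3 = 8.333.

8.33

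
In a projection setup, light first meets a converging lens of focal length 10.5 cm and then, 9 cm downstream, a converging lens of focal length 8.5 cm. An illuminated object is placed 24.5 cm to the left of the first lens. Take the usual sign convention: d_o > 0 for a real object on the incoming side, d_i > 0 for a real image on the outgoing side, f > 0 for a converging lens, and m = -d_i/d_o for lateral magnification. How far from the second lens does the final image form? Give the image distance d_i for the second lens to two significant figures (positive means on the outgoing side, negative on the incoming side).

4.5 cm

Lens 1: 1/d_i1 = 1/f_1 - 1/d_o1 = 1/10.5 - 1/24.5 = 0.05442 cm^-1, so d_i1 = 18.375 cm.
This image would form 18.375 cm past lens 1, i.e. 9.375 cm beyond lens 2, so it is a virtual object for lens 2: d_o2 = 9 - 18.375 = -9.375 cm.
Lens 2: 1/d_i2 = 1/f_2 - 1/d_o2 = 1/8.5 - 1/(-9.375) = 0.22431 cm^-1, so d_i2 = 4.458 cm.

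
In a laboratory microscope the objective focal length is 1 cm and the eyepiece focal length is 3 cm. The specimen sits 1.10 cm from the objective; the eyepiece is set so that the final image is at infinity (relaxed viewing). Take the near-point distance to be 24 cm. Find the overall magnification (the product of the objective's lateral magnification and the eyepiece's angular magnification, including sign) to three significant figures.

-80.0

Objective: 1/d_i = 1/f_obj - 1/d_o = 1/1 - 1/1.10 = 0.09091 cm^-1, so d_i = 11.000 cm.
m_obj = -d_i/d_o = -11.000/1.10 = -10.000.
Eyepiece angular magnification (image at infinity): M_eye = D/f_e = 24/3 = 8.000.
Overall M = m_obj x M_eye = (-10.000)(8.000) = -80.00.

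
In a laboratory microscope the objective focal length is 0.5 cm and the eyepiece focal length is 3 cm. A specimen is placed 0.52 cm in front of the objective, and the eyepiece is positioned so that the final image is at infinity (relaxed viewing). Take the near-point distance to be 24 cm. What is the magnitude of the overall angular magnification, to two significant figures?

200

Objective: 1/d_i = 1/f_obj - 1/d_o = 1/0.5 - 1/0.52 = 0.07692 cm^-1, so d_i = 13.000 cm.
m_obj = -d_i/d_o = -13.000/0.52 = -25.000.
Eyepiece angular magnification (image at infinity): M_eye = D/f_e = 24/3 = 8.000.
Overall M = m_obj x M_eye = (-25.000)(8.000) = -200.00.
|M| = 200.00.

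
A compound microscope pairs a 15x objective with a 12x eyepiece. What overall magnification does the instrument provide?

The overall magnification of a compound microscope is the product of the objective and eyepiece magnifications:
M = M_obj x M_eye = 15 x 12 = 180.

180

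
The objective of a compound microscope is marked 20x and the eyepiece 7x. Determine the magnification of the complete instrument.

The overall magnification of a compound microscope is the product of the objective and eyepiece magnifications:
M = M_obj x M_eye = 20 x 7 = 140.

140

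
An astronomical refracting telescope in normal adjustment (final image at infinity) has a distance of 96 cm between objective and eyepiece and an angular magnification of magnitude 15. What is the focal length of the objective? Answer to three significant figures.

90.0 cm

In normal adjustment the tube length equals f_obj + f_eye and |M| = f_obj/f_eye.
So f_obj = 15 f_eye and 15 f_eye + f_eye = 96 cm, giving f_eye = 96/16 = 6.000 cm and f_obj = 90.000 cm.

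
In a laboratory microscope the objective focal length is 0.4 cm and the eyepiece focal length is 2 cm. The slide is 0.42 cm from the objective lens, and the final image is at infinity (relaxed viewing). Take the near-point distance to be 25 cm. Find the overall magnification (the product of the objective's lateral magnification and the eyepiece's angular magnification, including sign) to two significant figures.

Objective: 1/d_i = 1/f_obj - 1/d_o = 1/0.4 - 1/0.42 = 0.11905 cm^-1, so d_i = 8.400 cm.
m_obj = -d_i/d_o = -8.400/0.42 = -20.000.
Eyepiece angular magnification (image at infinity): M_eye = D/f_e = 25/2 = 12.500.
Overall M = m_obj x M_eye = (-20.000)(12.500) = -250.00.

-250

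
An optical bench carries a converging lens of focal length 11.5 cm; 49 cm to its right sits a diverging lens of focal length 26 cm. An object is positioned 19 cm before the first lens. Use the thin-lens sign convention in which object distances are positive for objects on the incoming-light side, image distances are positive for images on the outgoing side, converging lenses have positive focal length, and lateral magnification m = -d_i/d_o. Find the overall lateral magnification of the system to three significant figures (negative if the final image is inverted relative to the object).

Lens 1: 1/d_i1 = 1/f_1 - 1/d_o1 = 1/11.5 - 1/19 = 0.03432 cm^-1, so d_i1 = 29.133 cm.
m_1 = -(29.133)/19 = -1.5333.
The intermediate image is 29.133 cm to the right of lens 1, so d_o2 = L - d_i1 = 49 - 29.133 = 19.867 cm.
Lens 2: 1/d_i2 = 1/f_2 - 1/d_o2 = 1/(-26) - 1/(19.867) = -0.08880 cm^-1, so d_i2 = -11.262 cm.
m_2 = -(-11.262)/(19.867) = 0.5669.
Total m = m_1 x m_2 = (-1.5333)(0.5669) = -0.8692.

-0.869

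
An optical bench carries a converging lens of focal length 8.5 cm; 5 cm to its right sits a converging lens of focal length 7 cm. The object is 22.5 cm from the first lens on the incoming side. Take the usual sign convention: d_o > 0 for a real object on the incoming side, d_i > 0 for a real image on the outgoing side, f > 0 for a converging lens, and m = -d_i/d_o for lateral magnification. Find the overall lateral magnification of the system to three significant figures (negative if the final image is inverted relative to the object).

First lens: d_i1 = 1/(1/8.5 - 1/22.5) = 13.661 cm.
m_1 = -(13.661)/22.5 = -0.6071.
Since 13.661 cm > 5 cm, the first image lies past the second lens and serves as a virtual object: d_o2 = L - d_i1 = -8.661 cm.
Second lens: d_i2 = 1/(1/7 - 1/(-8.661)) = 3.871 cm.
m_2 = -(3.871)/(-8.661) = 0.4470.
The system's lateral magnification is m_1 m_2 = (-0.6071)(0.4470) = -0.2714.

-0.271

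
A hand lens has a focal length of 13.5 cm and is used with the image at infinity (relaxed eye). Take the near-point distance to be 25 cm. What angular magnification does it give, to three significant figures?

1.85

M = D/f = 25/13.5 = 1.852.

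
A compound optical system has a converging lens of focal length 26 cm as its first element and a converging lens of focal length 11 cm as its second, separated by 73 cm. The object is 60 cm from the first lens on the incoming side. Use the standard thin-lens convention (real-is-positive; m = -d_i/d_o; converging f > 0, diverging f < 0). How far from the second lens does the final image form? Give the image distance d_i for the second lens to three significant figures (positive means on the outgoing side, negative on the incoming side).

18.5 cm

First lens: d_i1 = 1/(1/26 - 1/60) = 45.882 cm.
Object distance for lens 2: d_o2 = 73 - 45.882 = 27.118 cm.
Second lens: d_i2 = 1/(1/11 - 1/(27.118)) = 18.507 cm.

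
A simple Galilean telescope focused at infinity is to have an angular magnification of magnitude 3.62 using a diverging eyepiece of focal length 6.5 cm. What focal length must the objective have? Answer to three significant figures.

|M| = f_obj/|f_eye|, so f_obj = |M| x |f_eye| = 3.62 x 6.5 = 23.530 cm.

23.5 cm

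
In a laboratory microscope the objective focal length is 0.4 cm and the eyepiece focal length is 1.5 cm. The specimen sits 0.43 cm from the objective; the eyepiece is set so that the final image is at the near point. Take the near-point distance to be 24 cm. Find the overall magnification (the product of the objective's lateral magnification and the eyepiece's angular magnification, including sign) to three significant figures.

-227

Objective: 1/d_i = 1/f_obj - 1/d_o = 1/0.4 - 1/0.43 = 0.17442 cm^-1, so d_i = 5.733 cm.
m_obj = -d_i/d_o = -5.733/0.43 = -13.333.
Eyepiece angular magnification (image at near point): M_eye = 1 + D/f_e = 1 + 24/1.5 = 17.000.
Overall M = m_obj x M_eye = (-13.333)(17.000) = -226.67.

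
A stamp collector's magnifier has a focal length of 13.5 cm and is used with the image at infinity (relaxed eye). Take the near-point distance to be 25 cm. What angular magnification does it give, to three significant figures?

1.85

M = D/f = 25/13.5 = 1.852.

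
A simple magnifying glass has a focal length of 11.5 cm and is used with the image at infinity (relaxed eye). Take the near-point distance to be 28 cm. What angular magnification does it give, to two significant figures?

M = D/f = 28/11.5 = 2.435.

2.4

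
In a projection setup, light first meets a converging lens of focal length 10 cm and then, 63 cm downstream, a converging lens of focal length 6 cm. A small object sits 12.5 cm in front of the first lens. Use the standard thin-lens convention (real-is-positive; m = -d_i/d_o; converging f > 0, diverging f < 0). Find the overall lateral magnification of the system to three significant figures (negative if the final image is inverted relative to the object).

First lens: d_i1 = 1/(1/10 - 1/12.5) = 50.000 cm.
m_1 = -(50.000)/12.5 = -4.0000.
That image sits 13.000 cm in front of the second lens, so d_o2 = 13.000 cm.
Second lens: d_i2 = 1/(1/6 - 1/(13.000)) = 11.143 cm.
m_2 = -(11.143)/(13.000) = -0.8571.
Total m = m_1 x m_2 = (-4.0000)(-0.8571) = 3.4286.

3.43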